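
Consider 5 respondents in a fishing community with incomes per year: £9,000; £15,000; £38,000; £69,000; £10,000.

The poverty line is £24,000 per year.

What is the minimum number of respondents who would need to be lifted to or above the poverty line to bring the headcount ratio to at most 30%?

3 of the 5 respondents are poor, so H = 3/5 = 0.600.
A headcount ratio of at most 30% allows at most ⌊0.30 × 5⌋ = 1 poor respondents.
So at least 3 − 1 = 2 must be lifted.

2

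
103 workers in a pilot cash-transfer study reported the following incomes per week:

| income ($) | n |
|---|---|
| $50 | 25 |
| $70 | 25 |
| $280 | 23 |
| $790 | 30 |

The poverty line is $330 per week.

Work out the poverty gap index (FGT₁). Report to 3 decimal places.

Below z: 25×$50, 25×$70, 23×$280 (q = 73 of N = 103).
Shortfall ratios: (330−50)/330 = 0.8485 (×25); (330−70)/330 = 0.7879 (×25); (330−280)/330 = 0.1515 (×23).
Sum of shortfalls = 44.393939; P₁ averages over all N: 44.393939 / 103 = 0.431.

0.431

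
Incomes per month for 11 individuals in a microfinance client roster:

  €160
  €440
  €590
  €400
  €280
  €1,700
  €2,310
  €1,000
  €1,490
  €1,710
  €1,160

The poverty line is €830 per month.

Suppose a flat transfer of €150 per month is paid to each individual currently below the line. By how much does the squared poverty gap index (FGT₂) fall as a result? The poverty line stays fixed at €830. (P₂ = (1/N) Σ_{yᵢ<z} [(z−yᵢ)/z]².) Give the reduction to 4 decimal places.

0.0754

Before: below the line — €160, €280, €400, €440, €590; squared poverty gap index (FGT₂) = 0.151229.
After the €150 transfer: below the line — €310, €430, €550, €590, €740; squared poverty gap index (FGT₂) = 0.075813.
Reduction = 0.151229 − 0.075813 = 0.0754.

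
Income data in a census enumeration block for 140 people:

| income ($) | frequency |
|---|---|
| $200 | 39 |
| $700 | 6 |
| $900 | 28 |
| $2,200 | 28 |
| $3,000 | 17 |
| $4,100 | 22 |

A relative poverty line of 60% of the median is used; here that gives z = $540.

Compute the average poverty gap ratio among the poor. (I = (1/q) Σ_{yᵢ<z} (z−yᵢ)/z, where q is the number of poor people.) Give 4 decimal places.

Below z: 39×$200 (q = 39 of N = 140).
Relative gaps: 0.6296 (×39); sum = 24.555556.
I averages over the q = 39 poor units only: 24.555556 / 39 = 0.6296.

0.6296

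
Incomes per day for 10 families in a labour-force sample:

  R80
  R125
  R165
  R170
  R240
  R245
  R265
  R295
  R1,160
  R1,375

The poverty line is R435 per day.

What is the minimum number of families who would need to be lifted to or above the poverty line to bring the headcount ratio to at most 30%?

Currently q = 8 of N = 10 are below the line (H = 0.800).
A headcount ratio of at most 30% allows at most ⌊0.30 × 10⌋ = 3 poor families.
So at least 8 − 3 = 5 must be lifted.

5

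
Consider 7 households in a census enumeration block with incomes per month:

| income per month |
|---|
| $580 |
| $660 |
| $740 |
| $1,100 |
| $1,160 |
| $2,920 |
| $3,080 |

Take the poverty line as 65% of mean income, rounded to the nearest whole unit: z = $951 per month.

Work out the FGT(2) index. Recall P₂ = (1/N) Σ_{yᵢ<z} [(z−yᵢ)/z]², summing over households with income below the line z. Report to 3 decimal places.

0.042

Incomes under z: $580, $660, $740 (q = 3 of N = 7).
Gap ratios (z−y)/z: (951−580)/951 = 0.3901; (951−660)/951 = 0.3060; (951−740)/951 = 0.2219.
Squared: 0.1522; 0.0936; 0.0492.
Sum = 0.295049; P₂ = 0.295049 / 7 = 0.042.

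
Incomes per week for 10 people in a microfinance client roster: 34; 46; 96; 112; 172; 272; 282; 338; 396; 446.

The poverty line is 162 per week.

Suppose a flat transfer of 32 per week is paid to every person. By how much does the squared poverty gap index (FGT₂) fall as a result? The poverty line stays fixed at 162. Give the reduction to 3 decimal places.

Before: below the line — 34, 46, 96, 112; squared poverty gap index (FGT₂) = 0.13983.
After the 32 transfer: below the line — 66, 78, 128, 144; squared poverty gap index (FGT₂) = 0.06764.
Reduction = 0.13983 − 0.06764 = 0.072.

0.072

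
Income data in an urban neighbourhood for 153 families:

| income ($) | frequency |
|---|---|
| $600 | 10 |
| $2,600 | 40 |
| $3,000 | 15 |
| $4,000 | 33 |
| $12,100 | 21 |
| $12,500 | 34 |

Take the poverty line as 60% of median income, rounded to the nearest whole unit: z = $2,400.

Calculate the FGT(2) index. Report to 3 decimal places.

0.037

Below z: 10×$600 (q = 10 of N = 153).
Normalized shortfalls: (2400−600)/2400 = 0.7500 (×10).
Squared: 0.5625 (×10).
Sum = 5.625000; P₂ = 5.625000 / 153 = 0.037.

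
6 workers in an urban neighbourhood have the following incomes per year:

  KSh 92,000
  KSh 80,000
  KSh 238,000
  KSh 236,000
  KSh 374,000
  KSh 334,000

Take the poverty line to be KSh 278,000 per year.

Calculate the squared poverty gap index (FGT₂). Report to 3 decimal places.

Incomes under z: KSh 80,000, KSh 92,000, KSh 236,000, KSh 238,000 (q = 4 of N = 6).
Shortfall ratios: (278000−80000)/278000 = 0.7122; (278000−92000)/278000 = 0.6691; (278000−236000)/278000 = 0.1511; (278000−238000)/278000 = 0.1439.
Squared: 0.5073; 0.4476; 0.0228; 0.0207.
Sum = 0.998447; P₂ = 0.998447 / 6 = 0.166.

0.166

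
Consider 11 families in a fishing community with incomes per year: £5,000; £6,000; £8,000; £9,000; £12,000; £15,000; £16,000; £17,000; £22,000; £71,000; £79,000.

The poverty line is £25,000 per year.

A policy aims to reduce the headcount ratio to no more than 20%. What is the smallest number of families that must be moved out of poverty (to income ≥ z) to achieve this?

7

Currently q = 9 of N = 11 are below the line (H = 0.818).
A headcount ratio of at most 20% allows at most ⌊0.20 × 11⌋ = 2 poor families.
So at least 9 − 2 = 7 must be lifted.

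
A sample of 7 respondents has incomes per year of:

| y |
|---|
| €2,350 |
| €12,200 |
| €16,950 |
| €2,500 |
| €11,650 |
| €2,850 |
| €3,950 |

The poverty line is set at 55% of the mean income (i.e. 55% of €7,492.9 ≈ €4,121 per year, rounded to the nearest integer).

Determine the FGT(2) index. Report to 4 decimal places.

0.0623

Poor units: €2,350, €2,500, €2,850, €3,950 (q = 4 of N = 7).
Relative gaps: (4121−2350)/4121 = 0.4298; (4121−2500)/4121 = 0.3934; (4121−2850)/4121 = 0.3084; (4121−3950)/4121 = 0.0415.
Squared: 0.1847; 0.1547; 0.0951; 0.0017.
Sum = 0.436255; P₂ = 0.436255 / 7 = 0.0623.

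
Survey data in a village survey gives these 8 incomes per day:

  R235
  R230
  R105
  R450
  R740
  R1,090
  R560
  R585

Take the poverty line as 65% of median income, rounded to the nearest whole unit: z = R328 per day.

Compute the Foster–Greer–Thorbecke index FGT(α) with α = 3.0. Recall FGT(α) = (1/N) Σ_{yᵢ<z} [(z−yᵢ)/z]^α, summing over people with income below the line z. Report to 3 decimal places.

Below z: R105, R230, R235 (q = 3 of N = 8).
Gap ratios (z−y)/z: (328−105)/328 = 0.6799; (328−230)/328 = 0.2988; (328−235)/328 = 0.2835.
Raised to α = 3.0: 0.31426; 0.02667; 0.02279.
Sum = 0.363729; FGT(3.0) = 0.363729 / 8 = 0.045.

0.045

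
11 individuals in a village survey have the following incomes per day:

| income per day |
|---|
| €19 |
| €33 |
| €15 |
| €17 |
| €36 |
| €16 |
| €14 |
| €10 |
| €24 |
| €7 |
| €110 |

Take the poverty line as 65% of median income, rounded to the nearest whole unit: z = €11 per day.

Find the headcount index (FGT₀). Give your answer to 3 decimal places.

2 of the 11 individuals have income below €11.
H = 2/11 = 0.182.

0.182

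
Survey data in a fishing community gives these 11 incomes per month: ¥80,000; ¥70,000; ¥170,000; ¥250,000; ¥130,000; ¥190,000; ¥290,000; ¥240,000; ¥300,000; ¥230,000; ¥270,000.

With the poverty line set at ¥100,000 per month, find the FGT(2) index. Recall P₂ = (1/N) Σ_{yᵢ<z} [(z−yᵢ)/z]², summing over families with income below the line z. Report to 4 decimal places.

Below the line: ¥70,000, ¥80,000 (q = 2 of N = 11).
Normalized shortfalls: (100000−70000)/100000 = 0.3000; (100000−80000)/100000 = 0.2000.
Squared: 0.0900; 0.0400.
Sum = 0.130000; P₂ = 0.130000 / 11 = 0.0118.

0.0118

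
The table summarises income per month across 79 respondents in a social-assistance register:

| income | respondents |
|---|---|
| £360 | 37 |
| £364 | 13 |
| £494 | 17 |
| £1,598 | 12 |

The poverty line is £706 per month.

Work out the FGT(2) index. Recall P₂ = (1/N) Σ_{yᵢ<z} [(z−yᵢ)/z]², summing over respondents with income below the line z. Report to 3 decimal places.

0.171

Below z: 37×£360, 13×£364, 17×£494 (q = 67 of N = 79).
Normalized shortfalls: (706−360)/706 = 0.4901 (×37); (706−364)/706 = 0.4844 (×13); (706−494)/706 = 0.3003 (×17).
Squared: 0.2402 (×37); 0.2347 (×13); 0.0902 (×17).
Sum = 13.470279; P₂ = 13.470279 / 79 = 0.171.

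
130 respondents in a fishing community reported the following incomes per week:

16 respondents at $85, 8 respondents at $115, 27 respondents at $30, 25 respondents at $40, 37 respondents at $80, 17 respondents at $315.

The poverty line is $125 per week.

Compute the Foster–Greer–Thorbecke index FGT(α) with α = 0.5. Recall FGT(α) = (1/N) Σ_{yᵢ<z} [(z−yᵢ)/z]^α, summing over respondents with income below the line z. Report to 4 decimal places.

0.5974

Poor units: 27×$30, 25×$40, 37×$80, 16×$85, 8×$115 (q = 113 of N = 130).
Normalized shortfalls: (125−30)/125 = 0.7600 (×27); (125−40)/125 = 0.6800 (×25); (125−80)/125 = 0.3600 (×37); (125−85)/125 = 0.3200 (×16); (125−115)/125 = 0.0800 (×8).
Raised to α = 0.5: 0.87178 (×27); 0.82462 (×25); 0.60000 (×37); 0.56569 (×16); 0.28284 (×8).
Sum = 77.667291; FGT(0.5) = 77.667291 / 130 = 0.5974.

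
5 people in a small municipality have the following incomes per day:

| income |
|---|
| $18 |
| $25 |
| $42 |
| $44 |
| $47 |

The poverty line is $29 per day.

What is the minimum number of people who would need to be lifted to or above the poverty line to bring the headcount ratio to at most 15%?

2

2 of the 5 people are poor, so H = 2/5 = 0.400.
A headcount ratio of at most 15% allows at most ⌊0.15 × 5⌋ = 0 poor people.
So at least 2 − 0 = 2 must be lifted.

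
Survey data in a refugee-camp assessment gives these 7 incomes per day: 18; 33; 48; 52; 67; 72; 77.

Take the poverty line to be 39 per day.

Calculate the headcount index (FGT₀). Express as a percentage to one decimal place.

2 of the 7 families have income below 39.
H = 2/7 = 28.6%.

28.6%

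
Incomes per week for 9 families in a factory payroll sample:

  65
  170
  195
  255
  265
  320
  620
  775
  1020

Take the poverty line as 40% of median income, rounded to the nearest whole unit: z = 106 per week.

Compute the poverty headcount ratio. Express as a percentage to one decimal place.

11.1%

1 of the 9 families have income below 106.
H = 1/9 = 11.1%.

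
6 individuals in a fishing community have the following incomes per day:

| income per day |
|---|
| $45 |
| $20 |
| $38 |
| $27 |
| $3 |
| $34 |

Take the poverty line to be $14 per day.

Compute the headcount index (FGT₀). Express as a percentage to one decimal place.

1 of the 6 individuals have income below $14.
H = 1/6 = 16.7%.

16.7%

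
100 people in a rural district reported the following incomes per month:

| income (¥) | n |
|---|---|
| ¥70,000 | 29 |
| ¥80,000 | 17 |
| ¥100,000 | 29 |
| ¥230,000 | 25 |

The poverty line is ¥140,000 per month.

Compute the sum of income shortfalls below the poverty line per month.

¥4,210,000

Poor units: 29×¥70,000, 17×¥80,000, 29×¥100,000 (q = 75 of N = 100).
Individual gaps: 29×(140000−70000) = 2030000; 17×(140000−80000) = 1020000; 29×(140000−100000) = 1160000.
Aggregate gap = ¥4,210,000.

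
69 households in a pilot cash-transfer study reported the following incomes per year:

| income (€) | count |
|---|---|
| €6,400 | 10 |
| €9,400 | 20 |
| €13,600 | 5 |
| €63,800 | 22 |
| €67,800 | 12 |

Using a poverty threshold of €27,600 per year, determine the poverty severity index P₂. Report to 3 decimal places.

0.230

Poor units: 10×€6,400, 20×€9,400, 5×€13,600 (q = 35 of N = 69).
Shortfall ratios: (27600−6400)/27600 = 0.7681 (×10); (27600−9400)/27600 = 0.6594 (×20); (27600−13600)/27600 = 0.5072 (×5).
Squared: 0.5900 (×10); 0.4348 (×20); 0.2573 (×5).
Sum = 15.883218; P₂ = 15.883218 / 69 = 0.230.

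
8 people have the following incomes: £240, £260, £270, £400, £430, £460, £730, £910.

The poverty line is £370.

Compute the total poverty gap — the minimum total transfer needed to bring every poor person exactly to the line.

£340

Incomes under z: £240, £260, £270 (q = 3 of N = 8).
Individual gaps: 370−240 = 130; 370−260 = 110; 370−270 = 100.
Aggregate gap = £340.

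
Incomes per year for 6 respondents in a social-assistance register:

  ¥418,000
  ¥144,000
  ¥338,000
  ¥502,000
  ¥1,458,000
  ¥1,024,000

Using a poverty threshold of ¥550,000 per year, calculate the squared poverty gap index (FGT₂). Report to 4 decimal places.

0.1265

Below z: ¥144,000, ¥338,000, ¥418,000, ¥502,000 (q = 4 of N = 6).
Shortfall ratios: (550000−144000)/550000 = 0.7382; (550000−338000)/550000 = 0.3855; (550000−418000)/550000 = 0.2400; (550000−502000)/550000 = 0.0873.
Squared: 0.5449; 0.1486; 0.0576; 0.0076.
Sum = 0.758704; P₂ = 0.758704 / 6 = 0.1265.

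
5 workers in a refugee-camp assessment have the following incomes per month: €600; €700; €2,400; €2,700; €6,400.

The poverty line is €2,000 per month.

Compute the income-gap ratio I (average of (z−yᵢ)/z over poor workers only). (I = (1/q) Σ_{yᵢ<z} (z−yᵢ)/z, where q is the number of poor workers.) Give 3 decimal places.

0.675

Below the line: €600, €700 (q = 2 of N = 5).
Relative gaps: 0.7000, 0.6500; sum = 1.350000.
I averages over the q = 2 poor units only: 1.350000 / 2 = 0.675.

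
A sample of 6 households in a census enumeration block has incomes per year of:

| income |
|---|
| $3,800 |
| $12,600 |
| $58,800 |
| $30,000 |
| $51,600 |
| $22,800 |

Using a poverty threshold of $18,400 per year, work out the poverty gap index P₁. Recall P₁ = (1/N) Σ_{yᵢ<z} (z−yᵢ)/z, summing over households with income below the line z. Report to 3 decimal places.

Incomes under z: $3,800, $12,600 (q = 2 of N = 6).
Relative gaps: (18400−3800)/18400 = 0.7935; (18400−12600)/18400 = 0.3152.
Sum of shortfalls = 1.108696; P₁ averages over all N: 1.108696 / 6 = 0.185.

0.185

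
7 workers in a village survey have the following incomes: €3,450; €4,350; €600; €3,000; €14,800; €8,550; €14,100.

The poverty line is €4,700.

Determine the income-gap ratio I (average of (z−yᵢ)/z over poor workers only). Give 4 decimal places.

0.3936

Incomes under z: €600, €3,000, €3,450, €4,350 (q = 4 of N = 7).
Relative gaps: 0.8723, 0.3617, 0.2660, 0.0745; sum = 1.574468.
I averages over the q = 4 poor units only: 1.574468 / 4 = 0.3936.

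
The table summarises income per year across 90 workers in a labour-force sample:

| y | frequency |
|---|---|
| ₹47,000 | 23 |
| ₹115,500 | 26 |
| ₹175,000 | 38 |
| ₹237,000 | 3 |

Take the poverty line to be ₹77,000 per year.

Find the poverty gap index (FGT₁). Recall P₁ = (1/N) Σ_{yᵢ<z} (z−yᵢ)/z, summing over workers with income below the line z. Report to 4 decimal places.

Below the line: 23×₹47,000 (q = 23 of N = 90).
Gap ratios (z−y)/z: (77000−47000)/77000 = 0.3896 (×23).
Σ = 8.961039. Dividing by the full population N = 90 gives P₁ = 0.0996.

0.0996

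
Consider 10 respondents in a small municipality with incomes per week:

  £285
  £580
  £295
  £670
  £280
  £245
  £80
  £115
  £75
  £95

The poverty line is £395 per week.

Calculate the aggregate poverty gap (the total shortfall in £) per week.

Incomes under z: £75, £80, £95, £115, £245, £280, £285, £295 (q = 8 of N = 10).
Individual gaps: 395−75 = 320; 395−80 = 315; 395−95 = 300; 395−115 = 280; 395−245 = 150; 395−280 = 115; 395−285 = 110; 395−295 = 100.
Aggregate gap = £1,690.

£1,690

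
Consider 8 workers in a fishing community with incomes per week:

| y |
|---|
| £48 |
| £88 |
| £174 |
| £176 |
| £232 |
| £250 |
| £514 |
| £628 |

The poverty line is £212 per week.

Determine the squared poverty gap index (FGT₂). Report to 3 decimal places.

Below z: £48, £88, £174, £176 (q = 4 of N = 8).
Shortfall ratios: (212−48)/212 = 0.7736; (212−88)/212 = 0.5849; (212−174)/212 = 0.1792; (212−176)/212 = 0.1698.
Squared: 0.5984; 0.3421; 0.0321; 0.0288.
Sum = 1.001513; P₂ = 1.001513 / 8 = 0.125.

0.125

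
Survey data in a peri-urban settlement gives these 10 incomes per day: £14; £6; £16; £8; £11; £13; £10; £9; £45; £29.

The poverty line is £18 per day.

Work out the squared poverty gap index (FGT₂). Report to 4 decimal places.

Incomes under z: £6, £8, £9, £10, £11, £13, £14, £16 (q = 8 of N = 10).
Shortfall ratios: (18−6)/18 = 0.6667; (18−8)/18 = 0.5556; (18−9)/18 = 0.5000; (18−10)/18 = 0.4444; (18−11)/18 = 0.3889; (18−13)/18 = 0.2778; (18−14)/18 = 0.2222; (18−16)/18 = 0.1111.
Squared: 0.4444; 0.3086; 0.2500; 0.1975; 0.1512; 0.0772; 0.0494; 0.0123.
Sum = 1.490741; P₂ = 1.490741 / 10 = 0.1491.

0.1491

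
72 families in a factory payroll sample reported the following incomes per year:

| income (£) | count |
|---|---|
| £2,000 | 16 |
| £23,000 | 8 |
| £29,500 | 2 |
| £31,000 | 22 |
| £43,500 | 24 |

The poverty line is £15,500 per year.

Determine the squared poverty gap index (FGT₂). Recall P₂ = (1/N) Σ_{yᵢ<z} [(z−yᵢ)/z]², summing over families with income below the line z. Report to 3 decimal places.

0.169

Below z: 16×£2,000 (q = 16 of N = 72).
Shortfall ratios: (15500−2000)/15500 = 0.8710 (×16).
Squared: 0.7586 (×16).
Sum = 12.137357; P₂ = 12.137357 / 72 = 0.169.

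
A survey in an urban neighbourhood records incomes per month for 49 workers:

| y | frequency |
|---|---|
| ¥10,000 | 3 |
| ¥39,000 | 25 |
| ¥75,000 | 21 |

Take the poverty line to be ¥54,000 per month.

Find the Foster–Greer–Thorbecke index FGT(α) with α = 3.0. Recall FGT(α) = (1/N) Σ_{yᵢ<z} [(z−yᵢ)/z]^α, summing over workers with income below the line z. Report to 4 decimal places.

0.0441

Below z: 3×¥10,000, 25×¥39,000 (q = 28 of N = 49).
Normalized shortfalls: (54000−10000)/54000 = 0.8148 (×3); (54000−39000)/54000 = 0.2778 (×25).
Raised to α = 3.0: 0.54097 (×3); 0.02143 (×25).
Sum = 2.158760; FGT(3.0) = 2.158760 / 49 = 0.0441.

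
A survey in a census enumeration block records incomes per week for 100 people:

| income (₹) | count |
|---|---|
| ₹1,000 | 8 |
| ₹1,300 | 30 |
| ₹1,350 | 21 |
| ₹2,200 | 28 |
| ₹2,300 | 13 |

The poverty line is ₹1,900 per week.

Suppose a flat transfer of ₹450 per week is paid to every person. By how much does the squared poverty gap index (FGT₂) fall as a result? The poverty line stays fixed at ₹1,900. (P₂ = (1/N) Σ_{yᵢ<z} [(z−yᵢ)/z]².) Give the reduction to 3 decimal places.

0.059

Before: below the line — 8×₹1,000, 30×₹1,300, 21×₹1,350; squared poverty gap index (FGT₂) = 0.06546.
After the ₹450 transfer: below the line — 8×₹1,450, 30×₹1,750, 21×₹1,800; squared poverty gap index (FGT₂) = 0.00694.
Reduction = 0.06546 − 0.00694 = 0.059.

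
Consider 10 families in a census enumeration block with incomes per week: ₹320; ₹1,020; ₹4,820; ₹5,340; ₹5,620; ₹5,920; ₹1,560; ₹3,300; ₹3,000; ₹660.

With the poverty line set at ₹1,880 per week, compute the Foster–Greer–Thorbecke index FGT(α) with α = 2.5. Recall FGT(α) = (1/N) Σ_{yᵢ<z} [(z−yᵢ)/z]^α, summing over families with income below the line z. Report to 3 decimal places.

Poor units: ₹320, ₹660, ₹1,020, ₹1,560 (q = 4 of N = 10).
Shortfall ratios: (1880−320)/1880 = 0.8298; (1880−660)/1880 = 0.6489; (1880−1020)/1880 = 0.4574; (1880−1560)/1880 = 0.1702.
Raised to α = 2.5: 0.62722; 0.33924; 0.14153; 0.01195.
Sum = 1.119938; FGT(2.5) = 1.119938 / 10 = 0.112.

0.112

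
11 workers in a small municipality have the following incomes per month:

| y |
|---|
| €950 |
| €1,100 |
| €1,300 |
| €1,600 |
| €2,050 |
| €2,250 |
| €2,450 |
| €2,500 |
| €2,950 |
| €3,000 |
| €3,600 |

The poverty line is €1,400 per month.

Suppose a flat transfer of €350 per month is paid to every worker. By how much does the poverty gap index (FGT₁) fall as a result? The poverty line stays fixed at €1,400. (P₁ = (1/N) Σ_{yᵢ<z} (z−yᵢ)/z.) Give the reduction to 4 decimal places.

Before: below the line — €950, €1,100, €1,300; poverty gap index (FGT₁) = 0.055195.
After the €350 transfer: below the line — €1,300; poverty gap index (FGT₁) = 0.006494.
Reduction = 0.055195 − 0.006494 = 0.0487.

0.0487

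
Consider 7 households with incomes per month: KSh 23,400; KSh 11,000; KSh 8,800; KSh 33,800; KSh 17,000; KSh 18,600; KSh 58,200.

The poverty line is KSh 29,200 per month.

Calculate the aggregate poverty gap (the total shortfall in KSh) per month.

KSh 67,200

Incomes under z: KSh 8,800, KSh 11,000, KSh 17,000, KSh 18,600, KSh 23,400 (q = 5 of N = 7).
Individual gaps: 29200−8800 = 20400; 29200−11000 = 18200; 29200−17000 = 12200; 29200−18600 = 10600; 29200−23400 = 5800.
Aggregate gap = KSh 67,200.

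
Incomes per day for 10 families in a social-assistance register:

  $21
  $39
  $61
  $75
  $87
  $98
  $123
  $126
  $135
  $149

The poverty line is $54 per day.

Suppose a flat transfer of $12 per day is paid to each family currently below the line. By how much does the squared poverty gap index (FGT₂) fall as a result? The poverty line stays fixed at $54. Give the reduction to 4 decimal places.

Before: below the line — $21, $39; squared poverty gap index (FGT₂) = 0.045062.
After the $12 transfer: below the line — $33, $51; squared poverty gap index (FGT₂) = 0.015432.
Reduction = 0.045062 − 0.015432 = 0.0296.

0.0296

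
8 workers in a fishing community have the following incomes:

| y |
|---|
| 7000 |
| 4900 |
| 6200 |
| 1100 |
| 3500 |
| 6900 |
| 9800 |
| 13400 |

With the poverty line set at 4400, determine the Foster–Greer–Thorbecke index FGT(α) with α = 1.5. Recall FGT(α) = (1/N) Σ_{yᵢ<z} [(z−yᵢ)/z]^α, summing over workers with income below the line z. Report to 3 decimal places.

Incomes under z: 1100, 3500 (q = 2 of N = 8).
Gap ratios (z−y)/z: (4400−1100)/4400 = 0.7500; (4400−3500)/4400 = 0.2045.
Raised to α = 1.5: 0.64952; 0.09251.
Sum = 0.742028; FGT(1.5) = 0.742028 / 8 = 0.093.

0.093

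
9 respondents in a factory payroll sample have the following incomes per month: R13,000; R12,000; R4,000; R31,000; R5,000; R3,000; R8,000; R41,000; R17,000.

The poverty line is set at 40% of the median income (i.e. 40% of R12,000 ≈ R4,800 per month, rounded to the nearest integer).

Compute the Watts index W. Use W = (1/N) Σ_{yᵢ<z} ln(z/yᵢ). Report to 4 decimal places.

0.0725

Below z: R3,000, R4,000 (q = 2 of N = 9).
Log gaps: ln(4800/3000) = 0.4700; ln(4800/4000) = 0.1823.
W = 0.652325 / 9 = 0.0725.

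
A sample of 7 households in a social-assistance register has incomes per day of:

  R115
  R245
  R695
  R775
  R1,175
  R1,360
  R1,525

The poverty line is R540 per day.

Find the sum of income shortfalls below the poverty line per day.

R720

Incomes under z: R115, R245 (q = 2 of N = 7).
Individual gaps: 540−115 = 425; 540−245 = 295.
Aggregate gap = R720.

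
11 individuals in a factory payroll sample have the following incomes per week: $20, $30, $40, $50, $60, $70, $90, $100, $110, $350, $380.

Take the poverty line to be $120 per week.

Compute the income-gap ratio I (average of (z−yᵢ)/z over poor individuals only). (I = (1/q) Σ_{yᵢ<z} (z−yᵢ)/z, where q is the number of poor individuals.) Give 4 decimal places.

Below the line: $20, $30, $40, $50, $60, $70, $90, $100, $110 (q = 9 of N = 11).
Relative gaps: 0.8333, 0.7500, 0.6667, 0.5833, 0.5000, 0.4167, 0.2500, 0.1667, 0.0833; sum = 4.250000.
I averages over the q = 9 poor units only: 4.250000 / 9 = 0.4722.

0.4722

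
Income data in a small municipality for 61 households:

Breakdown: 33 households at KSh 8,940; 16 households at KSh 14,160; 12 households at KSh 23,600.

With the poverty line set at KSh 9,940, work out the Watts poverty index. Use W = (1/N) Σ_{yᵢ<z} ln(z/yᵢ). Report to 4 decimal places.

0.0574

Poor units: 33×KSh 8,940 (q = 33 of N = 61).
Log gaps: ln(9940/8940) = 0.1060 (×33).
W = 3.499037 / 61 = 0.0574.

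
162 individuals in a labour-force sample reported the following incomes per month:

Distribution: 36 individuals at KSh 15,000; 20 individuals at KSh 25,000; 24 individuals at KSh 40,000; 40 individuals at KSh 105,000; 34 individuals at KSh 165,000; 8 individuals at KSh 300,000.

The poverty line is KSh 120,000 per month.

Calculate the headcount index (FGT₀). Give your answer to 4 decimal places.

0.7407

120 of the 162 individuals have income below KSh 120,000.
H = 120/162 = 0.7407.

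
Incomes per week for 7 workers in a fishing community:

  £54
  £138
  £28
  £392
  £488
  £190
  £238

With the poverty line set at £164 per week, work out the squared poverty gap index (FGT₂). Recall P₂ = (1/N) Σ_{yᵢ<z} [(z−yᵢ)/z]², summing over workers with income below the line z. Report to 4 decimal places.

0.1661

Below z: £28, £54, £138 (q = 3 of N = 7).
Shortfall ratios: (164−28)/164 = 0.8293; (164−54)/164 = 0.6707; (164−138)/164 = 0.1585.
Squared: 0.6877; 0.4499; 0.0251.
Sum = 1.162701; P₂ = 1.162701 / 7 = 0.1661.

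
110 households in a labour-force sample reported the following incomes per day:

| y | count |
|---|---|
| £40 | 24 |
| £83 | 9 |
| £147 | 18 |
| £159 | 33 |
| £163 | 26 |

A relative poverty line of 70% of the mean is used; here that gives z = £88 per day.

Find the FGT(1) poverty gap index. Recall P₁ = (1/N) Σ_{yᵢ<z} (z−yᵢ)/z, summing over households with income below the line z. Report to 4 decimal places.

0.1237

Poor units: 24×£40, 9×£83 (q = 33 of N = 110).
Relative gaps: (88−40)/88 = 0.5455 (×24); (88−83)/88 = 0.0568 (×9).
Σ = 13.602273. Dividing by the full population N = 110 gives P₁ = 0.1237.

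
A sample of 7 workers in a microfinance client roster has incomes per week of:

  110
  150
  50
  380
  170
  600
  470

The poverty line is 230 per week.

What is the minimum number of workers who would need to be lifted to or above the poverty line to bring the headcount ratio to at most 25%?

3

4 of the 7 workers are poor, so H = 4/7 = 0.571.
A headcount ratio of at most 25% allows at most ⌊0.25 × 7⌋ = 1 poor workers.
So at least 4 − 1 = 3 must be lifted.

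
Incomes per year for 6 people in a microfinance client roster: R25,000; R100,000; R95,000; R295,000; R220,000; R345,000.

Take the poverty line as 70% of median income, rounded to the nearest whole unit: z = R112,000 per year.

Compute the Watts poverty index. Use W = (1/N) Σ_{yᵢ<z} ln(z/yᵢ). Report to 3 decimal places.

0.296

Below the line: R25,000, R95,000, R100,000 (q = 3 of N = 6).
ln(z/y) terms: ln(112000/25000) = 1.4996; ln(112000/95000) = 0.1646; ln(112000/100000) = 0.1133.
W = 1.777574 / 6 = 0.296.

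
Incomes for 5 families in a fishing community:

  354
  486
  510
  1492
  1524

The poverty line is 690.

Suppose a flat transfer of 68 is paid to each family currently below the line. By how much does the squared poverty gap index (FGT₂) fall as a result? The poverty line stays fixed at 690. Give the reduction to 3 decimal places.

Before: below the line — 354, 486, 510; squared poverty gap index (FGT₂) = 0.07852.
After the 68 transfer: below the line — 422, 554, 578; squared poverty gap index (FGT₂) = 0.04321.
Reduction = 0.07852 − 0.04321 = 0.035.

0.035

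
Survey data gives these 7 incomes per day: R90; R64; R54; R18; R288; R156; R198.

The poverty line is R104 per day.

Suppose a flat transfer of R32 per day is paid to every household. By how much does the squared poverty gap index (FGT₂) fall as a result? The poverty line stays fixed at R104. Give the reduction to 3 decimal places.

Before: below the line — R18, R54, R64, R90; squared poverty gap index (FGT₂) = 0.15443.
After the R32 transfer: below the line — R50, R86, R96; squared poverty gap index (FGT₂) = 0.04364.
Reduction = 0.15443 − 0.04364 = 0.111.

0.111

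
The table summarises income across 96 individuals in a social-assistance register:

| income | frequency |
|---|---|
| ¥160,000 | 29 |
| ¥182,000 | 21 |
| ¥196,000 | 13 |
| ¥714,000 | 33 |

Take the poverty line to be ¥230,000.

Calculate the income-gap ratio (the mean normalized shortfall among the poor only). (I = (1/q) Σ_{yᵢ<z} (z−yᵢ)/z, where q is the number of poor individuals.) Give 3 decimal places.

Below z: 29×¥160,000, 21×¥182,000, 13×¥196,000 (q = 63 of N = 96).
Shortfall ratios (z−y)/z: 0.3043 (×29), 0.2087 (×21), 0.1478 (×13); sum = 15.130435.
The income-gap ratio divides by q (the poor only): 15.130435 / 63 = 0.240.

0.240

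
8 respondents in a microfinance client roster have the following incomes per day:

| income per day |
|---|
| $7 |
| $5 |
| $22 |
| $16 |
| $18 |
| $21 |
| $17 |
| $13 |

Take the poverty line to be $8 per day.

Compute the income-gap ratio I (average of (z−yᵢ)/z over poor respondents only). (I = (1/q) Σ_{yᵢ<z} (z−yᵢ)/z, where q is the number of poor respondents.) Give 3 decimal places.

0.250

Incomes under z: $5, $7 (q = 2 of N = 8).
Shortfall ratios (z−y)/z: 0.3750, 0.1250; sum = 0.500000.
I averages over the q = 2 poor units only: 0.500000 / 2 = 0.250.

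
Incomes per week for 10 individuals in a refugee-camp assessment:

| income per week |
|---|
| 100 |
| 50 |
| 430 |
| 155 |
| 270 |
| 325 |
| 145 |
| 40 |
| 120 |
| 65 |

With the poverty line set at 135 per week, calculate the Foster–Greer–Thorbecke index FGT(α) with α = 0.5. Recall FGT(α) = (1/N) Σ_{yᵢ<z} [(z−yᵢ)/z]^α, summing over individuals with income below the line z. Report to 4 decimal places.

Below the line: 40, 50, 65, 100, 120 (q = 5 of N = 10).
Shortfall ratios: (135−40)/135 = 0.7037; (135−50)/135 = 0.6296; (135−65)/135 = 0.5185; (135−100)/135 = 0.2593; (135−120)/135 = 0.1111.
Raised to α = 0.5: 0.83887; 0.79349; 0.72008; 0.50918; 0.33333.
Sum = 3.194953; FGT(0.5) = 3.194953 / 10 = 0.3195.

0.3195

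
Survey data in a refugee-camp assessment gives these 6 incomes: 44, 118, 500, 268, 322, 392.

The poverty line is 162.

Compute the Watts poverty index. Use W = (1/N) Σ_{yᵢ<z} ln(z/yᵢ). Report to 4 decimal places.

0.2701

Below z: 44, 118 (q = 2 of N = 6).
Log shortfalls: ln(162/44) = 1.3034; ln(162/118) = 0.3169.
W = 1.620318 / 6 = 0.2701.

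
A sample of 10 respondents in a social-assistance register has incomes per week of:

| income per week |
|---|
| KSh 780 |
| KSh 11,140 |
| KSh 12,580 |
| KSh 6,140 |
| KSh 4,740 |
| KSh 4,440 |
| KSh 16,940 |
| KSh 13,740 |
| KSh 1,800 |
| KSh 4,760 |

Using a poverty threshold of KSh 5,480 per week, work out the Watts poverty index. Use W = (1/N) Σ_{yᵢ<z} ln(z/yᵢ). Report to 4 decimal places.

Below the line: KSh 780, KSh 1,800, KSh 4,440, KSh 4,740, KSh 4,760 (q = 5 of N = 10).
ln(z/y) terms: ln(5480/780) = 1.9496; ln(5480/1800) = 1.1133; ln(5480/4440) = 0.2105; ln(5480/4740) = 0.1451; ln(5480/4760) = 0.1409.
W = 3.559261 / 10 = 0.3559.

0.3559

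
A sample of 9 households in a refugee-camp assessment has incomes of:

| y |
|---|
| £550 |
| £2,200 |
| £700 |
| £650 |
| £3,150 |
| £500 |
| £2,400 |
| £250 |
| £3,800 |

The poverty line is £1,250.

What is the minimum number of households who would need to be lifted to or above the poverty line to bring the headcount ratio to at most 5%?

5

Currently q = 5 of N = 9 are below the line (H = 0.556).
A headcount ratio of at most 5% allows at most ⌊0.05 × 9⌋ = 0 poor households.
So at least 5 − 0 = 5 must be lifted.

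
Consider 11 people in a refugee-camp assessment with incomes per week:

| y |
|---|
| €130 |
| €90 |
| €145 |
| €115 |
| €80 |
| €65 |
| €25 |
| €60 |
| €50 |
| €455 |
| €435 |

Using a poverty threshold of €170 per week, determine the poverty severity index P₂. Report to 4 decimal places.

0.2463

Incomes under z: €25, €50, €60, €65, €80, €90, €115, €130, €145 (q = 9 of N = 11).
Gap ratios (z−y)/z: (170−25)/170 = 0.8529; (170−50)/170 = 0.7059; (170−60)/170 = 0.6471; (170−65)/170 = 0.6176; (170−80)/170 = 0.5294; (170−90)/170 = 0.4706; (170−115)/170 = 0.3235; (170−130)/170 = 0.2353; (170−145)/170 = 0.1471.
Squared: 0.7275; 0.4983; 0.4187; 0.3815; 0.2803; 0.2215; 0.1047; 0.0554; 0.0216.
Sum = 2.709343; P₂ = 2.709343 / 11 = 0.2463.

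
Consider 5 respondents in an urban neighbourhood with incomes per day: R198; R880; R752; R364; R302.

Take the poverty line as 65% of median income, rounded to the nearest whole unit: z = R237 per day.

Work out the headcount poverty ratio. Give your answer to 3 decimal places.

1 of the 5 respondents have income below R237.
H = 1/5 = 0.200.

0.200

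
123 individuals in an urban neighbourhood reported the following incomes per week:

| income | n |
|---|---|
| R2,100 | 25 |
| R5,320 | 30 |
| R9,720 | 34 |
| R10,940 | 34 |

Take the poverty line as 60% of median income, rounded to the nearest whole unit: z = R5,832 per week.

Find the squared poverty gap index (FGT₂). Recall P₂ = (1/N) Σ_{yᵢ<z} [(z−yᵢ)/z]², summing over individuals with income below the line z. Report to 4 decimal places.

0.0851

Incomes under z: 25×R2,100, 30×R5,320 (q = 55 of N = 123).
Gap ratios (z−y)/z: (5832−2100)/5832 = 0.6399 (×25); (5832−5320)/5832 = 0.0878 (×30).
Squared: 0.4095 (×25); 0.0077 (×30).
Sum = 10.468587; P₂ = 10.468587 / 123 = 0.0851.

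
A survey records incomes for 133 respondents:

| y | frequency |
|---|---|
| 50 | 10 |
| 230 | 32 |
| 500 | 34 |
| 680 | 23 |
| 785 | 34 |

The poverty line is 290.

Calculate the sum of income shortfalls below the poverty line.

Below z: 10×50, 32×230 (q = 42 of N = 133).
Individual gaps: 10×(290−50) = 2400; 32×(290−230) = 1920.
Aggregate gap = 4320.

4320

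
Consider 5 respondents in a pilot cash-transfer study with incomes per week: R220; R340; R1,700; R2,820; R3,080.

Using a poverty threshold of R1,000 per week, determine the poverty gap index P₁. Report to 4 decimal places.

0.2880

Poor units: R220, R340 (q = 2 of N = 5).
Shortfall ratios: (1000−220)/1000 = 0.7800; (1000−340)/1000 = 0.6600.
Sum of shortfalls = 1.440000; P₁ averages over all N: 1.440000 / 5 = 0.2880.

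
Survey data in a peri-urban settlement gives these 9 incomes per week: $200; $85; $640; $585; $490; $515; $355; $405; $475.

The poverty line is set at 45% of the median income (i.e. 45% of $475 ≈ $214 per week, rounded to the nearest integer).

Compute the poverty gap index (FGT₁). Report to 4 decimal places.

Below the line: $85, $200 (q = 2 of N = 9).
Shortfall ratios: (214−85)/214 = 0.6028; (214−200)/214 = 0.0654.
Σ = 0.668224. Dividing by the full population N = 9 gives P₁ = 0.0742.

0.0742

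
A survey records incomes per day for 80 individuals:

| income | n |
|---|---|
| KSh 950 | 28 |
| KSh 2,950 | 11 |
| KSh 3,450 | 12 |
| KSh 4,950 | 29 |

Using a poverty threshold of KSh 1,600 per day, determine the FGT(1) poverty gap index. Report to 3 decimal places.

0.142

Below the line: 28×KSh 950 (q = 28 of N = 80).
Normalized shortfalls: (1600−950)/1600 = 0.4062 (×28).
Sum of shortfalls = 11.375000; P₁ averages over all N: 11.375000 / 80 = 0.142.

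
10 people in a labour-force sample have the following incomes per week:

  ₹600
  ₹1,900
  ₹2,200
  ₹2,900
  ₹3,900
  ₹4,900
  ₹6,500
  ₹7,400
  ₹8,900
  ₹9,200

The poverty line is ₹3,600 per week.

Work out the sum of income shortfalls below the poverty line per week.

₹6,800

Poor units: ₹600, ₹1,900, ₹2,200, ₹2,900 (q = 4 of N = 10).
Individual gaps: 3600−600 = 3000; 3600−1900 = 1700; 3600−2200 = 1400; 3600−2900 = 700.
Aggregate gap = ₹6,800.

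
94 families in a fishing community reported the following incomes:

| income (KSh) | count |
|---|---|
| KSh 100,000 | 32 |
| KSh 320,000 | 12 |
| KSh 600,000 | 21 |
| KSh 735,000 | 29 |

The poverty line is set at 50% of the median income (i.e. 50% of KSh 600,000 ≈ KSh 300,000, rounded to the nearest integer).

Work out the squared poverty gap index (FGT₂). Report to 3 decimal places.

Below the line: 32×KSh 100,000 (q = 32 of N = 94).
Relative gaps: (300000−100000)/300000 = 0.6667 (×32).
Squared: 0.4444 (×32).
Sum = 14.222222; P₂ = 14.222222 / 94 = 0.151.

0.151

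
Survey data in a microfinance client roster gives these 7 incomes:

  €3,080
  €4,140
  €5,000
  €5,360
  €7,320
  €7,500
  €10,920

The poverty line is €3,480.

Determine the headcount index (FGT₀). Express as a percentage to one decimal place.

14.3%

1 of the 7 people have income below €3,480.
H = 1/7 = 14.3%.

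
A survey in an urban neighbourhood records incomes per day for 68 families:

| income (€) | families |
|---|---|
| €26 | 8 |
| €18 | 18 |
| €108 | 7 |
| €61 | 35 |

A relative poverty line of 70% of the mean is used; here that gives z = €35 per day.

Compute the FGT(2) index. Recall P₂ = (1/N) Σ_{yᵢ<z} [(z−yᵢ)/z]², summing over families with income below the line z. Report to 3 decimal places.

Below z: 18×€18, 8×€26 (q = 26 of N = 68).
Normalized shortfalls: (35−18)/35 = 0.4857 (×18); (35−26)/35 = 0.2571 (×8).
Squared: 0.2359 (×18); 0.0661 (×8).
Sum = 4.775510; P₂ = 4.775510 / 68 = 0.070.

0.070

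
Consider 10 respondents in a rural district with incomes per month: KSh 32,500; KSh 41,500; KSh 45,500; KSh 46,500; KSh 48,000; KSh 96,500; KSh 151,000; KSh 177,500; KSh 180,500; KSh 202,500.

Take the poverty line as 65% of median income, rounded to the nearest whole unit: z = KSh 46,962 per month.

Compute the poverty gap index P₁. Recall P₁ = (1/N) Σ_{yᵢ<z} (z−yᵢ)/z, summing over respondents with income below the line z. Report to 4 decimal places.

0.0465

Below the line: KSh 32,500, KSh 41,500, KSh 45,500, KSh 46,500 (q = 4 of N = 10).
Gap ratios (z−y)/z: (46962−32500)/46962 = 0.3080; (46962−41500)/46962 = 0.1163; (46962−45500)/46962 = 0.0311; (46962−46500)/46962 = 0.0098.
Σ = 0.465227. Dividing by the full population N = 10 gives P₁ = 0.0465.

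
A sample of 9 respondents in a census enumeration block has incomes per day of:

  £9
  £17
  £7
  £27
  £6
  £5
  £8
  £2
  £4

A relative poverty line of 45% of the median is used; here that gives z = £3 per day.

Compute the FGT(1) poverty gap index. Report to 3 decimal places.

Poor units: £2 (q = 1 of N = 9).
Relative gaps: (3−2)/3 = 0.3333.
Sum of shortfalls = 0.333333; P₁ averages over all N: 0.333333 / 9 = 0.037.

0.037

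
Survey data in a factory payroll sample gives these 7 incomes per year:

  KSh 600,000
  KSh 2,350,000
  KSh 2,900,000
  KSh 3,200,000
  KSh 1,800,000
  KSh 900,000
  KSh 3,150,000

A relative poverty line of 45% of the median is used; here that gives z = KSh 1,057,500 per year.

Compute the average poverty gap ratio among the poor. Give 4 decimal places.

0.2908

Below z: KSh 600,000, KSh 900,000 (q = 2 of N = 7).
Relative gaps: 0.4326, 0.1489; sum = 0.581560.
The income-gap ratio divides by q (the poor only): 0.581560 / 2 = 0.2908.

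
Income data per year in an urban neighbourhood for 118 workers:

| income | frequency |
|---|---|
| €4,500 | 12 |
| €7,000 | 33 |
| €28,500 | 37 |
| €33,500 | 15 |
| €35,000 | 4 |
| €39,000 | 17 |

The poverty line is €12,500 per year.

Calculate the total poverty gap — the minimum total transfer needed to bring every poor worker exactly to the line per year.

Poor units: 12×€4,500, 33×€7,000 (q = 45 of N = 118).
Individual gaps: 12×(12500−4500) = 96000; 33×(12500−7000) = 181500.
Aggregate gap = €277,500.

€277,500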